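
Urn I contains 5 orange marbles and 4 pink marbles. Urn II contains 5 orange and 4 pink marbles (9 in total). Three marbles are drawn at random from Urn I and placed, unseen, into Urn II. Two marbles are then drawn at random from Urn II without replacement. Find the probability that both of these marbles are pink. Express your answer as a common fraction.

Condition on how many of the transferred marbles are pink (from Urn I: 4 pink of 9; then Urn II has 12 total).
  0 pink: C(4,0)C(5,3)/C(9,3) = 5/42; then P = C(4,2)/C(12,2) = 1/11
  1 pink: C(4,1)C(5,2)/C(9,3) = 10/21; then P = C(5,2)/C(12,2) = 5/33
  2 pink: C(4,2)C(5,1)/C(9,3) = 5/14; then P = C(6,2)/C(12,2) = 5/22
  3 pink: C(4,3)C(5,0)/C(9,3) = 1/21; then P = C(7,2)/C(12,2) = 7/22
P(both pink) = 71/396 ≈ 0.1793.

71/396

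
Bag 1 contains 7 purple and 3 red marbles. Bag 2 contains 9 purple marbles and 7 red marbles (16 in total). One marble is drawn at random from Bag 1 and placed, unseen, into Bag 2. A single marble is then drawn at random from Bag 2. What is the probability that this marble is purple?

Condition on how many of the transferred marbles are purple (from Bag 1: 7 purple of 10; then Bag 2 has 17 total).
  0 purple: C(7,0)C(3,1)/C(10,1) = 3/10; then P = 9/17
  1 purple: C(7,1)C(3,0)/C(10,1) = 7/10; then P = 10/17
P(purple from Bag 2) = 97/170 ≈ 0.5706.

97/170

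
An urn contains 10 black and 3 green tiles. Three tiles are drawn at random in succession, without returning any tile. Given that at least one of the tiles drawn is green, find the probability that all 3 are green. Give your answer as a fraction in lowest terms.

P(all 3 green) = C(3,3)/C(13,3) = 1/286; P(at least one green) = 1 − C(10,3)/C(13,3) = 83/143.
Since 'all 3 green' ⊆ 'at least one green', P(all 3 | at least one) = 1/286 / 83/143 = 1/166 ≈ 0.0060.

1/166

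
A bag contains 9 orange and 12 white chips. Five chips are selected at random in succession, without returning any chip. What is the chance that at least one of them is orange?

Use the complement: P(at least one orange) = 1 − P(no orange).
P(none) = C(12,5)/C(21,5) = 792/20349.
So P = 1 − 792/20349 = 2173/2261 ≈ 0.9611.

2173/2261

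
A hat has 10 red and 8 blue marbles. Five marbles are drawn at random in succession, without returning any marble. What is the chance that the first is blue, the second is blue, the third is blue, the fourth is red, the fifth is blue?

5/306

Multiply the conditional probability of each draw in order, without replacement, so each draw removes one from its color and from the total.
P = (8/18) · (7/17) · (6/16) · (10/15) · (5/14) = 5/306 ≈ 0.0163.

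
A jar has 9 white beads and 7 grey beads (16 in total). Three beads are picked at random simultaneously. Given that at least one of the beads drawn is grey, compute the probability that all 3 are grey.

P(all 3 grey) = C(7,3)/C(16,3) = 1/16; P(at least one grey) = 1 − C(9,3)/C(16,3) = 17/20.
Since 'all 3 grey' ⊆ 'at least one grey', P(all 3 | at least one) = 1/16 / 17/20 = 5/68 ≈ 0.0735.

5/68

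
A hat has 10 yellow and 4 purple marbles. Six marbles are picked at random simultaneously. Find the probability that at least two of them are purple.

Sum the hypergeometric tail for j = 2,…,4 purple marbles.
Favorable = C(4,2)·C(10,4) + C(4,3)·C(10,3) + C(4,4)·C(10,2) = 1785; total = C(14,6) = 3003.
P = 1785/3003 = 85/143 ≈ 0.5944.

85/143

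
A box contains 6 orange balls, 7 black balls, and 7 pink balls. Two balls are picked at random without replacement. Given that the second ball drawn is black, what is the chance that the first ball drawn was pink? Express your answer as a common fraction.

7/19

P(first=pink and the second ball drawn is black) = (7/20)·(7/19) = 49/380.
P(the second ball drawn is black) = Σ over first color = 21/190 + 21/190 + 49/380 = 7/20.
By Bayes, P(first=pink | the second ball drawn is black) = 49/380 / 7/20 = 7/19 ≈ 0.3684.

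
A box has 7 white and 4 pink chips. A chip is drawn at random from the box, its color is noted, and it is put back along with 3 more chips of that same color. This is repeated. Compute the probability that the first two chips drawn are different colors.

4/11

Either white then pink, or pink then white; after the first draw the total is 14.
P = (7/11)·(4/14) + (4/11)·(7/14) = 4/11 ≈ 0.3636.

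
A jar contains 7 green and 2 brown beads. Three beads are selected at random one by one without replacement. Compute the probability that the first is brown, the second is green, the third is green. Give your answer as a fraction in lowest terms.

Multiply the conditional probability of each draw in order, without replacement, so each draw removes one from its color and from the total.
P = (2/9) · (7/8) · (6/7) = 1/6 ≈ 0.1667.

1/6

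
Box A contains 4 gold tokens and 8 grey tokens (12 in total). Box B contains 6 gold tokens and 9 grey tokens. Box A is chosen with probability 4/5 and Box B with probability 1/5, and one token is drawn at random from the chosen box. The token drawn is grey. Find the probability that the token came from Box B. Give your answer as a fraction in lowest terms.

9/49

P(grey | Box A) = 2/3; P(grey | Box B) = 3/5.
P(grey) = 4/5·2/3 + 1/5·3/5 = 49/75.
By Bayes' rule, P(Box B | grey) = 3/25 / 49/75 = 9/49 ≈ 0.1837.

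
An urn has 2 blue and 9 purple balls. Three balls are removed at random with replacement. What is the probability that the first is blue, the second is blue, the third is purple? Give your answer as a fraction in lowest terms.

Multiply the conditional probability of each draw in order, with replacement (the composition resets each draw).
P = (2/11) · (2/11) · (9/11) = 36/1331 ≈ 0.0270.

36/1331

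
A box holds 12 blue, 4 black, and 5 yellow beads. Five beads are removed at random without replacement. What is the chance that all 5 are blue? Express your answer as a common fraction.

88/2261

Unordered draws without replacement: count favorable combinations over C(21,5).
Favorable = C(12,5) · C(4,0) · C(5,0) = 792; total = C(21,5) = 20349.
P = 792/20349 = 88/2261 ≈ 0.0389.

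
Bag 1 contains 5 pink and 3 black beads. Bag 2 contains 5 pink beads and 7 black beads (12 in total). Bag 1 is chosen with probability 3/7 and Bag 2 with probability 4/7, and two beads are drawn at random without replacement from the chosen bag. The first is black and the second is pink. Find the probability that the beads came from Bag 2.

P(E | Bag 1) = 15/56; P(E | Bag 2) = 35/132.
P(E) = 3/7·15/56 + 4/7·35/132 = 3445/12936.
By Bayes' rule, P(Bag 2 | E) = 5/33 / 3445/12936 = 392/689 ≈ 0.5689.

392/689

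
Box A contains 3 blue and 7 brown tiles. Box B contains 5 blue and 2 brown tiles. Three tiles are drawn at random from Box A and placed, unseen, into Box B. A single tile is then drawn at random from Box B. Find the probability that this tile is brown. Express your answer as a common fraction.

41/100

Condition on how many of the transferred tiles are brown (from Box A: 7 brown of 10; then Box B has 10 total).
  0 brown: C(7,0)C(3,3)/C(10,3) = 1/120; then P = 2/10
  1 brown: C(7,1)C(3,2)/C(10,3) = 7/40; then P = 3/10
  2 brown: C(7,2)C(3,1)/C(10,3) = 21/40; then P = 4/10
  3 brown: C(7,3)C(3,0)/C(10,3) = 7/24; then P = 5/10
P(brown from Box B) = 41/100 ≈ 0.4100.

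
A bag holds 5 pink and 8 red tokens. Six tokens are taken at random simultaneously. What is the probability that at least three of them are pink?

59/143

Sum the hypergeometric tail for j = 3,…,5 pink tokens.
Favorable = C(5,3)·C(8,3) + C(5,4)·C(8,2) + C(5,5)·C(8,1) = 708; total = C(13,6) = 1716.
P = 708/1716 = 59/143 ≈ 0.4126.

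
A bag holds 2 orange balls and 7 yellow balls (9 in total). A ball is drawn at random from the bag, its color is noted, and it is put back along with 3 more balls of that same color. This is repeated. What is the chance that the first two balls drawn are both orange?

After a orange draw the bag holds 5 orange out of 12.
P = (2/9)·(5/12) = 5/54 ≈ 0.0926.

5/54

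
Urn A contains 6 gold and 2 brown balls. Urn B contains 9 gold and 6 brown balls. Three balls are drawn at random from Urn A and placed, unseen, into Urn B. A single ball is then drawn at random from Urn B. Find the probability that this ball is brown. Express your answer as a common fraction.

3/8

Condition on how many of the transferred balls are brown (from Urn A: 2 brown of 8; then Urn B has 18 total).
  0 brown: C(2,0)C(6,3)/C(8,3) = 5/14; then P = 6/18
  1 brown: C(2,1)C(6,2)/C(8,3) = 15/28; then P = 7/18
  2 brown: C(2,2)C(6,1)/C(8,3) = 3/28; then P = 8/18
P(brown from Urn B) = 3/8 ≈ 0.3750.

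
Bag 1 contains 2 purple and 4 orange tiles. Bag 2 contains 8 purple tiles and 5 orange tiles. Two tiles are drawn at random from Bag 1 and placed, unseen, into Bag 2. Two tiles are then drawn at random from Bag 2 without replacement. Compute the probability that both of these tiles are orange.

256/1575

Condition on how many of the transferred tiles are orange (from Bag 1: 4 orange of 6; then Bag 2 has 15 total).
  0 orange: C(4,0)C(2,2)/C(6,2) = 1/15; then P = C(5,2)/C(15,2) = 2/21
  1 orange: C(4,1)C(2,1)/C(6,2) = 8/15; then P = C(6,2)/C(15,2) = 1/7
  2 orange: C(4,2)C(2,0)/C(6,2) = 2/5; then P = C(7,2)/C(15,2) = 1/5
P(both orange) = 256/1575 ≈ 0.1625.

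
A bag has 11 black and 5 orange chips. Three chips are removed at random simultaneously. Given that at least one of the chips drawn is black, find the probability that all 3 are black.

3/10

P(all 3 black) = C(11,3)/C(16,3) = 33/112; P(at least one black) = 1 − C(5,3)/C(16,3) = 55/56.
Since 'all 3 black' ⊆ 'at least one black', P(all 3 | at least one) = 33/112 / 55/56 = 3/10 ≈ 0.3000.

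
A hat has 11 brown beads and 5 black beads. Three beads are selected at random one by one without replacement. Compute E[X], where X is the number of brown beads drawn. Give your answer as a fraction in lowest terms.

33/16

By linearity of expectation, E[X] = Σ P(draw i is brown); by symmetry each draw (even without replacement) has P(brown) = 11/16.
E[X] = 3 · 11/16 = 33/16 ≈ 2.0625.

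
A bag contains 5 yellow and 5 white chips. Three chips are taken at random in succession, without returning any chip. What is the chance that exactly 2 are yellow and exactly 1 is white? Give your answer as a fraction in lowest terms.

5/12

Unordered draws without replacement: count favorable combinations over C(10,3).
Favorable = C(5,2) · C(5,1) = 50; total = C(10,3) = 120.
P = 50/120 = 5/12 ≈ 0.4167.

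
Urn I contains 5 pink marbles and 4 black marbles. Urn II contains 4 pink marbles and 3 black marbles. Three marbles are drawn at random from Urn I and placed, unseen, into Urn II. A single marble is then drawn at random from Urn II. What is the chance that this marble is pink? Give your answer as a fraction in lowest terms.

17/30

Condition on how many of the transferred marbles are pink (from Urn I: 5 pink of 9; then Urn II has 10 total).
  0 pink: C(5,0)C(4,3)/C(9,3) = 1/21; then P = 4/10
  1 pink: C(5,1)C(4,2)/C(9,3) = 5/14; then P = 5/10
  2 pink: C(5,2)C(4,1)/C(9,3) = 10/21; then P = 6/10
  3 pink: C(5,3)C(4,0)/C(9,3) = 5/42; then P = 7/10
P(pink from Urn II) = 17/30 ≈ 0.5667.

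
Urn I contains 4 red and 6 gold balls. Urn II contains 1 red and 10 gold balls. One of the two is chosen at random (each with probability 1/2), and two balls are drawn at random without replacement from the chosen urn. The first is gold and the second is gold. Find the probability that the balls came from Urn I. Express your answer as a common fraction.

11/38

P(E | Urn I) = 1/3; P(E | Urn II) = 9/11.
P(E) = 1/2·1/3 + 1/2·9/11 = 19/33.
By Bayes' rule, P(Urn I | E) = 1/6 / 19/33 = 11/38 ≈ 0.2895.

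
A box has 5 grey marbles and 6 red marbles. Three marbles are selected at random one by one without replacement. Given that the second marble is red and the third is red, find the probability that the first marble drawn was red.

4/9

P(first=red and the second marble is red and the third is red) = (6/11)·(5/10)·(4/9) = 4/33.
P(E) = Σ over first color = 5/33 + 4/33 = 3/11.
By Bayes, P(first=red | E) = 4/33 / 3/11 = 4/9 ≈ 0.4444.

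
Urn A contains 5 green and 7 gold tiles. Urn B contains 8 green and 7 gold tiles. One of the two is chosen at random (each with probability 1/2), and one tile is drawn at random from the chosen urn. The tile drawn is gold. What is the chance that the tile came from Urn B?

4/9

P(gold | Urn A) = 7/12; P(gold | Urn B) = 7/15.
P(gold) = 1/2·7/12 + 1/2·7/15 = 21/40.
By Bayes' rule, P(Urn B | gold) = 7/30 / 21/40 = 4/9 ≈ 0.4444.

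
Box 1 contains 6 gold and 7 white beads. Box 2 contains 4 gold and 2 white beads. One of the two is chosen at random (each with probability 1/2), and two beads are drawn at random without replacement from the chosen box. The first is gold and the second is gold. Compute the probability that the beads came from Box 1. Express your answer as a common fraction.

P(E | Box 1) = 5/26; P(E | Box 2) = 2/5.
P(E) = 1/2·5/26 + 1/2·2/5 = 77/260.
By Bayes' rule, P(Box 1 | E) = 5/52 / 77/260 = 25/77 ≈ 0.3247.

25/77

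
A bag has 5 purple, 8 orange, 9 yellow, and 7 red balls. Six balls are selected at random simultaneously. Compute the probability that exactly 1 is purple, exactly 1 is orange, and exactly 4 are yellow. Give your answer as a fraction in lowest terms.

Unordered draws without replacement: count favorable combinations over C(29,6).
Favorable = C(5,1) · C(8,1) · C(9,4) · C(7,0) = 5040; total = C(29,6) = 475020.
P = 5040/475020 = 4/377 ≈ 0.0106.

4/377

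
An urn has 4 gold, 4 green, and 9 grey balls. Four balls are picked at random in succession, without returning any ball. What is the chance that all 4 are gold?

1/2380

Unordered draws without replacement: count favorable combinations over C(17,4).
Favorable = C(4,4) · C(4,0) · C(9,0) = 1; total = C(17,4) = 2380.
P = 1/2380 = 1/2380 ≈ 0.0004.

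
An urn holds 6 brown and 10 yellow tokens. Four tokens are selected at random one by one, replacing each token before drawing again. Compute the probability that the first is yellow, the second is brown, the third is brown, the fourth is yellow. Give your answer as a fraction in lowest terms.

Multiply the conditional probability of each draw in order, with replacement (the composition resets each draw).
P = (10/16) · (6/16) · (6/16) · (10/16) = 225/4096 ≈ 0.0549.

225/4096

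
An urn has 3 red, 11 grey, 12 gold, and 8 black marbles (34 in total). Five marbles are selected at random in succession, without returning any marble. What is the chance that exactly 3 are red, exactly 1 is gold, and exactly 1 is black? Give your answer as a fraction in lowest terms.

2/5797

Unordered draws without replacement: count favorable combinations over C(34,5).
Favorable = C(3,3) · C(11,0) · C(12,1) · C(8,1) = 96; total = C(34,5) = 278256.
P = 96/278256 = 2/5797 ≈ 0.0003.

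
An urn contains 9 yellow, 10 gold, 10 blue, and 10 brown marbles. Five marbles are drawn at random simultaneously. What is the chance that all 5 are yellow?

2/9139

Unordered draws without replacement: count favorable combinations over C(39,5).
Favorable = C(9,5) · C(10,0) · C(10,0) · C(10,0) = 126; total = C(39,5) = 575757.
P = 126/575757 = 2/9139 ≈ 0.0002.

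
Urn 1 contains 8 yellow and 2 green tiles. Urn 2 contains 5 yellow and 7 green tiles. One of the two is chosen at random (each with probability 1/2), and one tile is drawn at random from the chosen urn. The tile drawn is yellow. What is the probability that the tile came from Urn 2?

25/73

P(yellow | Urn 1) = 4/5; P(yellow | Urn 2) = 5/12.
P(yellow) = 1/2·4/5 + 1/2·5/12 = 73/120.
By Bayes' rule, P(Urn 2 | yellow) = 5/24 / 73/120 = 25/73 ≈ 0.3425.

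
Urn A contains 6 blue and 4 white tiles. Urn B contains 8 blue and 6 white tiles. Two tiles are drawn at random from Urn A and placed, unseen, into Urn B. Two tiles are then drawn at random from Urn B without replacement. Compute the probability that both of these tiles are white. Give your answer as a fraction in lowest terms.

299/1800

Condition on how many of the transferred tiles are white (from Urn A: 4 white of 10; then Urn B has 16 total).
  0 white: C(4,0)C(6,2)/C(10,2) = 1/3; then P = C(6,2)/C(16,2) = 1/8
  1 white: C(4,1)C(6,1)/C(10,2) = 8/15; then P = C(7,2)/C(16,2) = 7/40
  2 white: C(4,2)C(6,0)/C(10,2) = 2/15; then P = C(8,2)/C(16,2) = 7/30
P(both white) = 299/1800 ≈ 0.1661.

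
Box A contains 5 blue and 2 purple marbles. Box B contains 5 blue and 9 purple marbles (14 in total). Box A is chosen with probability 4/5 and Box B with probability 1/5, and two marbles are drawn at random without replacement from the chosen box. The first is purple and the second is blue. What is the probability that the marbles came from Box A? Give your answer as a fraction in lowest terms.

P(E | Box A) = 5/21; P(E | Box B) = 45/182.
P(E) = 4/5·5/21 + 1/5·45/182 = 131/546.
By Bayes' rule, P(Box A | E) = 4/21 / 131/546 = 104/131 ≈ 0.7939.

104/131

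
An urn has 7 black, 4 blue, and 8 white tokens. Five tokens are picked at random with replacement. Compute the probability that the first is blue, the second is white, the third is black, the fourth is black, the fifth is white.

Multiply the conditional probability of each draw in order, with replacement (the composition resets each draw).
P = (4/19) · (8/19) · (7/19) · (7/19) · (8/19) = 12544/2476099 ≈ 0.0051.

12544/2476099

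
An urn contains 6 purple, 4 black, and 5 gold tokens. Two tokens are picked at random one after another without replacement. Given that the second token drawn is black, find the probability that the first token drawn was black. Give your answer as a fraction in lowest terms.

P(first=black and the second token drawn is black) = (4/15)·(3/14) = 2/35.
P(the second token drawn is black) = Σ over first color = 4/35 + 2/35 + 2/21 = 4/15.
By Bayes, P(first=black | the second token drawn is black) = 2/35 / 4/15 = 3/14 ≈ 0.2143.

3/14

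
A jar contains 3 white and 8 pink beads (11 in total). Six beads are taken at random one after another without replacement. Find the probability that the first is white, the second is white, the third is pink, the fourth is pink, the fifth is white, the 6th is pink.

Multiply the conditional probability of each draw in order, without replacement, so each draw removes one from its color and from the total.
P = (3/11) · (2/10) · (8/9) · (7/8) · (1/7) · (6/6) = 1/165 ≈ 0.0061.

1/165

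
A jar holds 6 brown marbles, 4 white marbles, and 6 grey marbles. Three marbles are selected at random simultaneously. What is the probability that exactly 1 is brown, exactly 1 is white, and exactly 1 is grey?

9/35

Unordered draws without replacement: count favorable combinations over C(16,3).
Favorable = C(6,1) · C(4,1) · C(6,1) = 144; total = C(16,3) = 560.
P = 144/560 = 9/35 ≈ 0.2571.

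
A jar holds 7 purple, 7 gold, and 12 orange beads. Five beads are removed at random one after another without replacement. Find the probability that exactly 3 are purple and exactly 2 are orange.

21/598

Unordered draws without replacement: count favorable combinations over C(26,5).
Favorable = C(7,3) · C(7,0) · C(12,2) = 2310; total = C(26,5) = 65780.
P = 2310/65780 = 21/598 ≈ 0.0351.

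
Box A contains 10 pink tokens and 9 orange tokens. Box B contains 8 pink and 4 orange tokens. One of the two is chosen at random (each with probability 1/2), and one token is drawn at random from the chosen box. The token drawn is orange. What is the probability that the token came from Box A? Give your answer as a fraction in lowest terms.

P(orange | Box A) = 9/19; P(orange | Box B) = 1/3.
P(orange) = 1/2·9/19 + 1/2·1/3 = 23/57.
By Bayes' rule, P(Box A | orange) = 9/38 / 23/57 = 27/46 ≈ 0.5870.

27/46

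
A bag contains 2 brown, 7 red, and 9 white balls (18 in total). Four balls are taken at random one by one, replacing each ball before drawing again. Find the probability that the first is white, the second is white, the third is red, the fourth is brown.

Multiply the conditional probability of each draw in order, with replacement (the composition resets each draw).
P = (9/18) · (9/18) · (7/18) · (2/18) = 7/648 ≈ 0.0108.

7/648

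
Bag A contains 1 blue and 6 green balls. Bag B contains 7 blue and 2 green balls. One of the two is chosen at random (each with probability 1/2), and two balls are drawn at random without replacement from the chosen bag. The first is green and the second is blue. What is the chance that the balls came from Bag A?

P(E | Bag A) = 1/7; P(E | Bag B) = 7/36.
P(E) = 1/2·1/7 + 1/2·7/36 = 85/504.
By Bayes' rule, P(Bag A | E) = 1/14 / 85/504 = 36/85 ≈ 0.4235.

36/85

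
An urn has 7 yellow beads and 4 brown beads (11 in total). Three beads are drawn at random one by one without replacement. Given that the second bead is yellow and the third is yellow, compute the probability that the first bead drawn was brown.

P(first=brown and the second bead is yellow and the third is yellow) = (4/11)·(7/10)·(6/9) = 28/165.
P(E) = Σ over first color = 7/33 + 28/165 = 21/55.
By Bayes, P(first=brown | E) = 28/165 / 21/55 = 4/9 ≈ 0.4444.

4/9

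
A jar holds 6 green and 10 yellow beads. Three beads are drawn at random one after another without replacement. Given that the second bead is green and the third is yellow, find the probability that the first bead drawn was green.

P(first=green and the second bead is green and the third is yellow) = (6/16)·(5/15)·(10/14) = 5/56.
P(E) = Σ over first color = 5/56 + 9/56 = 1/4.
By Bayes, P(first=green | E) = 5/56 / 1/4 = 5/14 ≈ 0.3571.

5/14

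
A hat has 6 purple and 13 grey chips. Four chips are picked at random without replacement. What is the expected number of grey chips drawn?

52/19

By linearity of expectation, E[X] = Σ P(draw i is grey); by symmetry each draw (even without replacement) has P(grey) = 13/19.
E[X] = 4 · 13/19 = 52/19 ≈ 2.7368.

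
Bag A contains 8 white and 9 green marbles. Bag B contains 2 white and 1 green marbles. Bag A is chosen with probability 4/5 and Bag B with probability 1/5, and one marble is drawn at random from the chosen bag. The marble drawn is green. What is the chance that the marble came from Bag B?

17/125

P(green | Bag A) = 9/17; P(green | Bag B) = 1/3.
P(green) = 4/5·9/17 + 1/5·1/3 = 25/51.
By Bayes' rule, P(Bag B | green) = 1/15 / 25/51 = 17/125 ≈ 0.1360.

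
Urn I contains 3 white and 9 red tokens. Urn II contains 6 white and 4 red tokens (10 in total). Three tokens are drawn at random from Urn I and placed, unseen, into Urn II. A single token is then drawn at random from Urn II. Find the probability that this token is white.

Condition on how many of the transferred tokens are white (from Urn I: 3 white of 12; then Urn II has 13 total).
  0 white: C(3,0)C(9,3)/C(12,3) = 21/55; then P = 6/13
  1 white: C(3,1)C(9,2)/C(12,3) = 27/55; then P = 7/13
  2 white: C(3,2)C(9,1)/C(12,3) = 27/220; then P = 8/13
  3 white: C(3,3)C(9,0)/C(12,3) = 1/220; then P = 9/13
P(white from Urn II) = 27/52 ≈ 0.5192.

27/52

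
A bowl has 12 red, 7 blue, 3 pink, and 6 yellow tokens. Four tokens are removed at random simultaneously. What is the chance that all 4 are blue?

Unordered draws without replacement: count favorable combinations over C(28,4).
Favorable = C(12,0) · C(7,4) · C(3,0) · C(6,0) = 35; total = C(28,4) = 20475.
P = 35/20475 = 1/585 ≈ 0.0017.

1/585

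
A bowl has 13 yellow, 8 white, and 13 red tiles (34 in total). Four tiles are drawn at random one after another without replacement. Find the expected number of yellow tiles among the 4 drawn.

By linearity of expectation, E[X] = Σ P(draw i is yellow); by symmetry each draw (even without replacement) has P(yellow) = 13/34.
E[X] = 4 · 13/34 = 26/17 ≈ 1.5294.

26/17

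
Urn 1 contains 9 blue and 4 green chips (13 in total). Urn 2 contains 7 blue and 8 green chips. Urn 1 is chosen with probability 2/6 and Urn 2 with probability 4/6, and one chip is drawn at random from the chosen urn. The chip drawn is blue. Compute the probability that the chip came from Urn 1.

P(blue | Urn 1) = 9/13; P(blue | Urn 2) = 7/15.
P(blue) = 1/3·9/13 + 2/3·7/15 = 317/585.
By Bayes' rule, P(Urn 1 | blue) = 3/13 / 317/585 = 135/317 ≈ 0.4259.

135/317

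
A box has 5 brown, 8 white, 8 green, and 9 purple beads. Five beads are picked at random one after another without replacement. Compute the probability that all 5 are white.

4/10179

Unordered draws without replacement: count favorable combinations over C(30,5).
Favorable = C(5,0) · C(8,5) · C(8,0) · C(9,0) = 56; total = C(30,5) = 142506.
P = 56/142506 = 4/10179 ≈ 0.0004.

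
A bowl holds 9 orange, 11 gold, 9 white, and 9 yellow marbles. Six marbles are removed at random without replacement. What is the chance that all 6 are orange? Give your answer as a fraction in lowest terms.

Unordered draws without replacement: count favorable combinations over C(38,6).
Favorable = C(9,6) · C(11,0) · C(9,0) · C(9,0) = 84; total = C(38,6) = 2760681.
P = 84/2760681 = 4/131461 ≈ 0.0000.

4/131461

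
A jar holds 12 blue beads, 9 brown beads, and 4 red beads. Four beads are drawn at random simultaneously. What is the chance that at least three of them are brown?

Sum the hypergeometric tail for j = 3,…,4 brown beads.
Favorable = C(9,3)·C(16,1) + C(9,4)·C(16,0) = 1470; total = C(25,4) = 12650.
P = 1470/12650 = 147/1265 ≈ 0.1162.

147/1265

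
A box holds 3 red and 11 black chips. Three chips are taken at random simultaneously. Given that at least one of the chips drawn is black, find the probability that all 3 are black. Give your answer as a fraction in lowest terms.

P(all 3 black) = C(11,3)/C(14,3) = 165/364; P(at least one black) = 1 − C(3,3)/C(14,3) = 363/364.
Since 'all 3 black' ⊆ 'at least one black', P(all 3 | at least one) = 165/364 / 363/364 = 5/11 ≈ 0.4545.

5/11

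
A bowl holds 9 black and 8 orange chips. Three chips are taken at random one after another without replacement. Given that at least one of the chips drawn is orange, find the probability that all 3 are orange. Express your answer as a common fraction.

14/149

P(all 3 orange) = C(8,3)/C(17,3) = 7/85; P(at least one orange) = 1 − C(9,3)/C(17,3) = 149/170.
Since 'all 3 orange' ⊆ 'at least one orange', P(all 3 | at least one) = 7/85 / 149/170 = 14/149 ≈ 0.0940.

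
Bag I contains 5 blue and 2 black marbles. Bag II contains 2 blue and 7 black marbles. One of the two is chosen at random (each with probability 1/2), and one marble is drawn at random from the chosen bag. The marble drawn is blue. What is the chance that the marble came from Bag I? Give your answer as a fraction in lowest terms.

45/59

P(blue | Bag I) = 5/7; P(blue | Bag II) = 2/9.
P(blue) = 1/2·5/7 + 1/2·2/9 = 59/126.
By Bayes' rule, P(Bag I | blue) = 5/14 / 59/126 = 45/59 ≈ 0.7627.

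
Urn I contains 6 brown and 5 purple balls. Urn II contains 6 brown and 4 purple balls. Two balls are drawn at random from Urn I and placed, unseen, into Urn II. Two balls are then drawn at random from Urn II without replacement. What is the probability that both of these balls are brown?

40/121

Condition on how many of the transferred balls are brown (from Urn I: 6 brown of 11; then Urn II has 12 total).
  0 brown: C(6,0)C(5,2)/C(11,2) = 2/11; then P = C(6,2)/C(12,2) = 5/22
  1 brown: C(6,1)C(5,1)/C(11,2) = 6/11; then P = C(7,2)/C(12,2) = 7/22
  2 brown: C(6,2)C(5,0)/C(11,2) = 3/11; then P = C(8,2)/C(12,2) = 14/33
P(both brown) = 40/121 ≈ 0.3306.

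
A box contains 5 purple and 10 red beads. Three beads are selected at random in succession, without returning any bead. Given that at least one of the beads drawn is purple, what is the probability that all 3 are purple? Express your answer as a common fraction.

2/67

P(all 3 purple) = C(5,3)/C(15,3) = 2/91; P(at least one purple) = 1 − C(10,3)/C(15,3) = 67/91.
Since 'all 3 purple' ⊆ 'at least one purple', P(all 3 | at least one) = 2/91 / 67/91 = 2/67 ≈ 0.0299.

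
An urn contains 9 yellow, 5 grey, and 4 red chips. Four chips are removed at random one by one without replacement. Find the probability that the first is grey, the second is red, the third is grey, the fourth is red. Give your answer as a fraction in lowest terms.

Multiply the conditional probability of each draw in order, without replacement, so each draw removes one from its color and from the total.
P = (5/18) · (4/17) · (4/16) · (3/15) = 1/306 ≈ 0.0033.

1/306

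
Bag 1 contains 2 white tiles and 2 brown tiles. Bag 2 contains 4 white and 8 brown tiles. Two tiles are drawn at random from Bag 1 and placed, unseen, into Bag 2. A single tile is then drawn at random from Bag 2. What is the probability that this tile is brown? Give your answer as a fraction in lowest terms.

9/14

Condition on how many of the transferred tiles are brown (from Bag 1: 2 brown of 4; then Bag 2 has 14 total).
  0 brown: C(2,0)C(2,2)/C(4,2) = 1/6; then P = 8/14
  1 brown: C(2,1)C(2,1)/C(4,2) = 2/3; then P = 9/14
  2 brown: C(2,2)C(2,0)/C(4,2) = 1/6; then P = 10/14
P(brown from Bag 2) = 9/14 ≈ 0.6429.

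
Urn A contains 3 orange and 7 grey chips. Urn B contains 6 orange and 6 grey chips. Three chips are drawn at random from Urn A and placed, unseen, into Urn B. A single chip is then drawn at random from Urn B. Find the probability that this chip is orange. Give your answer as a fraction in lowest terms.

Condition on how many of the transferred chips are orange (from Urn A: 3 orange of 10; then Urn B has 15 total).
  0 orange: C(3,0)C(7,3)/C(10,3) = 7/24; then P = 6/15
  1 orange: C(3,1)C(7,2)/C(10,3) = 21/40; then P = 7/15
  2 orange: C(3,2)C(7,1)/C(10,3) = 7/40; then P = 8/15
  3 orange: C(3,3)C(7,0)/C(10,3) = 1/120; then P = 9/15
P(orange from Urn B) = 23/50 ≈ 0.4600.

23/50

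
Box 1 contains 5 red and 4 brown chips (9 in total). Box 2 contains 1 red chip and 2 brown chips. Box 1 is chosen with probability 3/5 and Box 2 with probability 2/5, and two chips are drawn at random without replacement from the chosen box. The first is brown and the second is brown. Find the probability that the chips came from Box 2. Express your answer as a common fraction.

P(E | Box 1) = 1/6; P(E | Box 2) = 1/3.
P(E) = 3/5·1/6 + 2/5·1/3 = 7/30.
By Bayes' rule, P(Box 2 | E) = 2/15 / 7/30 = 4/7 ≈ 0.5714.

4/7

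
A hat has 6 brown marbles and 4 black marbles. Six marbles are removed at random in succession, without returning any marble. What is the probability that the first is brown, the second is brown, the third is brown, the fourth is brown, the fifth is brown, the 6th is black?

2/105

Multiply the conditional probability of each draw in order, without replacement, so each draw removes one from its color and from the total.
P = (6/10) · (5/9) · (4/8) · (3/7) · (2/6) · (4/5) = 2/105 ≈ 0.0190.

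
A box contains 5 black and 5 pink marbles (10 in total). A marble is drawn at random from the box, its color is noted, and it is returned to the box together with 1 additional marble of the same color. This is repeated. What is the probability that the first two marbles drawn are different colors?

5/11

Either black then pink, or pink then black; after the first draw the total is 11.
P = (5/10)·(5/11) + (5/10)·(5/11) = 5/11 ≈ 0.4545.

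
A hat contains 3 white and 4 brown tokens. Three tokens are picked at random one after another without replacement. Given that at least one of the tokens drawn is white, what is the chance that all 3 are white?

P(all 3 white) = C(3,3)/C(7,3) = 1/35; P(at least one white) = 1 − C(4,3)/C(7,3) = 31/35.
Since 'all 3 white' ⊆ 'at least one white', P(all 3 | at least one) = 1/35 / 31/35 = 1/31 ≈ 0.0323.

1/31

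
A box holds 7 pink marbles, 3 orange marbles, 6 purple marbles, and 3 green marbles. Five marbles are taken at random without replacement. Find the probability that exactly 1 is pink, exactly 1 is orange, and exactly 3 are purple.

Unordered draws without replacement: count favorable combinations over C(19,5).
Favorable = C(7,1) · C(3,1) · C(6,3) · C(3,0) = 420; total = C(19,5) = 11628.
P = 420/11628 = 35/969 ≈ 0.0361.

35/969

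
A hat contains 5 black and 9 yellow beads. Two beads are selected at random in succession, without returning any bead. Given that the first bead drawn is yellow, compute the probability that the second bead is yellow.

After removing 1 yellow, the hat has 8 yellow out of 13 remaining.
P(second is yellow | given) = 8/13 ≈ 0.6154.

8/13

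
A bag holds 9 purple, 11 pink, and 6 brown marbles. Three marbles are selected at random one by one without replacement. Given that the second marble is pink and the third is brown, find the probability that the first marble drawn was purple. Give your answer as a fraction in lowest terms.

3/8

P(first=purple and the second marble is pink and the third is brown) = (9/26)·(11/25)·(6/24) = 99/2600.
P(E) = Σ over first color = 99/2600 + 11/260 + 11/520 = 33/325.
By Bayes, P(first=purple | E) = 99/2600 / 33/325 = 3/8 ≈ 0.3750.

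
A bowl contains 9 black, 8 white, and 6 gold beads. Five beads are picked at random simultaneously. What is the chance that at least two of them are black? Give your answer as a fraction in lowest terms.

294/437

Sum the hypergeometric tail for j = 2,…,5 black beads.
Favorable = C(9,2)·C(14,3) + C(9,3)·C(14,2) + C(9,4)·C(14,1) + C(9,5)·C(14,0) = 22638; total = C(23,5) = 33649.
P = 22638/33649 = 294/437 ≈ 0.6728.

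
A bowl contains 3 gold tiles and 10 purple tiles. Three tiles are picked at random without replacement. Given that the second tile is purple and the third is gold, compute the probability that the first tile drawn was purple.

9/11

P(first=purple and the second tile is purple and the third is gold) = (10/13)·(9/12)·(3/11) = 45/286.
P(E) = Σ over first color = 5/143 + 45/286 = 5/26.
By Bayes, P(first=purple | E) = 45/286 / 5/26 = 9/11 ≈ 0.8182.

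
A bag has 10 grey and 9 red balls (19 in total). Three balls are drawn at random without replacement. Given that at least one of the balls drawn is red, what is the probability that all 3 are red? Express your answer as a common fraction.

P(all 3 red) = C(9,3)/C(19,3) = 28/323; P(at least one red) = 1 − C(10,3)/C(19,3) = 283/323.
Since 'all 3 red' ⊆ 'at least one red', P(all 3 | at least one) = 28/323 / 283/323 = 28/283 ≈ 0.0989.

28/283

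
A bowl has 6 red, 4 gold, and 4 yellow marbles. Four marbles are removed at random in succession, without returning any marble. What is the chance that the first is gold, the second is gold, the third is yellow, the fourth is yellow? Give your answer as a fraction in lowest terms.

6/1001

Multiply the conditional probability of each draw in order, without replacement, so each draw removes one from its color and from the total.
P = (4/14) · (3/13) · (4/12) · (3/11) = 6/1001 ≈ 0.0060.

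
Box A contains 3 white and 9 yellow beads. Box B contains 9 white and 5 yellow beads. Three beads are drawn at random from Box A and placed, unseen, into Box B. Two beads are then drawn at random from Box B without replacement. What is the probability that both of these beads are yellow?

1007/5984

Condition on how many of the transferred beads are yellow (from Box A: 9 yellow of 12; then Box B has 17 total).
  0 yellow: C(9,0)C(3,3)/C(12,3) = 1/220; then P = C(5,2)/C(17,2) = 5/68
  1 yellow: C(9,1)C(3,2)/C(12,3) = 27/220; then P = C(6,2)/C(17,2) = 15/136
  2 yellow: C(9,2)C(3,1)/C(12,3) = 27/55; then P = C(7,2)/C(17,2) = 21/136
  3 yellow: C(9,3)C(3,0)/C(12,3) = 21/55; then P = C(8,2)/C(17,2) = 7/34
P(both yellow) = 1007/5984 ≈ 0.1683.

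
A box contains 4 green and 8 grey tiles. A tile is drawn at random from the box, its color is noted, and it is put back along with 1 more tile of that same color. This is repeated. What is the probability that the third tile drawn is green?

Sum over the four possibilities for the first two draws (green/not-green each), tracking how the green count and total change by +1 per draw.
P(third is green) = 1/3 ≈ 0.3333. (In a Pólya urn every draw has the same marginal probability 4/12.)

1/3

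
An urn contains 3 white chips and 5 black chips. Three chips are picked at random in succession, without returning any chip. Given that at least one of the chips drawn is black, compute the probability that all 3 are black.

2/11

P(all 3 black) = C(5,3)/C(8,3) = 5/28; P(at least one black) = 1 − C(3,3)/C(8,3) = 55/56.
Since 'all 3 black' ⊆ 'at least one black', P(all 3 | at least one) = 5/28 / 55/56 = 2/11 ≈ 0.1818.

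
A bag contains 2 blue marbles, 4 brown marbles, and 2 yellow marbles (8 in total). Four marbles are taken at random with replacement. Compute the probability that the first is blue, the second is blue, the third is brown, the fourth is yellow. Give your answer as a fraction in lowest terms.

Multiply the conditional probability of each draw in order, with replacement (the composition resets each draw).
P = (2/8) · (2/8) · (4/8) · (2/8) = 1/128 ≈ 0.0078.

1/128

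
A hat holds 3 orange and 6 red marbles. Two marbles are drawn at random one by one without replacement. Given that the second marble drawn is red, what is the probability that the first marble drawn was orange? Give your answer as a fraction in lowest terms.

3/8

P(first=orange and the second marble drawn is red) = (3/9)·(6/8) = 1/4.
P(the second marble drawn is red) = Σ over first color = 1/4 + 5/12 = 2/3.
By Bayes, P(first=orange | the second marble drawn is red) = 1/4 / 2/3 = 3/8 ≈ 0.3750.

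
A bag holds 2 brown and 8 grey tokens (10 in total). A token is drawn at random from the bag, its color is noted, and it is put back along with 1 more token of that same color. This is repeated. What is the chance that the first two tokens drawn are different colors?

Either brown then grey, or grey then brown; after the first draw the total is 11.
P = (2/10)·(8/11) + (8/10)·(2/11) = 16/55 ≈ 0.2909.

16/55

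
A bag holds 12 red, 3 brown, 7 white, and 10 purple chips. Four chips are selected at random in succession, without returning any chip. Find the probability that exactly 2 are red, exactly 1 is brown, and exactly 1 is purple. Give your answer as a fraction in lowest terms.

99/1798

Unordered draws without replacement: count favorable combinations over C(32,4).
Favorable = C(12,2) · C(3,1) · C(7,0) · C(10,1) = 1980; total = C(32,4) = 35960.
P = 1980/35960 = 99/1798 ≈ 0.0551.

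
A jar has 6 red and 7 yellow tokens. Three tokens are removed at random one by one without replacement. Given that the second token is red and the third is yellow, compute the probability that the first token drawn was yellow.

P(first=yellow and the second token is red and the third is yellow) = (7/13)·(6/12)·(6/11) = 21/143.
P(E) = Σ over first color = 35/286 + 21/143 = 7/26.
By Bayes, P(first=yellow | E) = 21/143 / 7/26 = 6/11 ≈ 0.5455.

6/11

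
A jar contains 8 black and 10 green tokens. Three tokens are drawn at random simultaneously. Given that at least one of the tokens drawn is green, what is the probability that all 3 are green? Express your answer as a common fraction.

3/19

P(all 3 green) = C(10,3)/C(18,3) = 5/34; P(at least one green) = 1 − C(8,3)/C(18,3) = 95/102.
Since 'all 3 green' ⊆ 'at least one green', P(all 3 | at least one) = 5/34 / 95/102 = 3/19 ≈ 0.1579.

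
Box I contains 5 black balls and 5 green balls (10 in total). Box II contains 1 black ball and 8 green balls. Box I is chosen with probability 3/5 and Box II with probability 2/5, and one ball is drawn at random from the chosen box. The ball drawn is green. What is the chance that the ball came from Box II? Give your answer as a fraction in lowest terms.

32/59

P(green | Box I) = 1/2; P(green | Box II) = 8/9.
P(green) = 3/5·1/2 + 2/5·8/9 = 59/90.
By Bayes' rule, P(Box II | green) = 16/45 / 59/90 = 32/59 ≈ 0.5424.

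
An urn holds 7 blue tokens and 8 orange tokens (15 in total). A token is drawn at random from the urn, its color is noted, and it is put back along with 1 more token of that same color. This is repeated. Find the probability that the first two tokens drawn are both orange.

3/10

After a orange draw the urn holds 9 orange out of 16.
P = (8/15)·(9/16) = 3/10 ≈ 0.3000.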